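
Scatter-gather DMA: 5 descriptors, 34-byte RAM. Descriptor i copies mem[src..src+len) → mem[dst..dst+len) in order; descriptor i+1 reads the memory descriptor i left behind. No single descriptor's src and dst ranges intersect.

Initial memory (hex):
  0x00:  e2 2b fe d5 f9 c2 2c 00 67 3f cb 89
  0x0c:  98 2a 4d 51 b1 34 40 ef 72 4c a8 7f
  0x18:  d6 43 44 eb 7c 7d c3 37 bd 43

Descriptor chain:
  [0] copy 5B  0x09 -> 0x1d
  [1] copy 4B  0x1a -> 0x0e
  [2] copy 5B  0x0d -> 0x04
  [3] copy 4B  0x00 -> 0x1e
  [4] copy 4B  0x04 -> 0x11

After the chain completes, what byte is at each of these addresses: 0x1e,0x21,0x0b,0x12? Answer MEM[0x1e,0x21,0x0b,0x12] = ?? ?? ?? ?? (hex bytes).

D0: mem[0x1d..0x21] <- [3f cb 89 98 2a]
D1: mem[0x0e..0x11] <- [44 eb 7c 3f]
D2: mem[0x04..0x08] <- [2a 44 eb 7c 3f]
D3: mem[0x1e..0x21] <- [e2 2b fe d5]
D4: mem[0x11..0x14] <- [2a 44 eb 7c]
query mem[0x1e]=0xe2, mem[0x21]=0xd5, mem[0x0b]=0x89, mem[0x12]=0x44

MEM[0x1e,0x21,0x0b,0x12] = e2 d5 89 44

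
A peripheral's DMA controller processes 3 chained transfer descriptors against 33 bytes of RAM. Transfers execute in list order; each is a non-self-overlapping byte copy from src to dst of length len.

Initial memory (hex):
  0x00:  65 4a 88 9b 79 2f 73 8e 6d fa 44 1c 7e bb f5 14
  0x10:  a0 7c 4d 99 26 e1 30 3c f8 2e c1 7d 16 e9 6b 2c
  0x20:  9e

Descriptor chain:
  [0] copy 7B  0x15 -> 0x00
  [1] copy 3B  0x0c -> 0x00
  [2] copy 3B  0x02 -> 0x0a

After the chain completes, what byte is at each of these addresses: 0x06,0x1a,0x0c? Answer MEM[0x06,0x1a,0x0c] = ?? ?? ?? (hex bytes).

#0 dst[0x00+7] := {0xe1,0x30,0x3c,0xf8,0x2e,0xc1,0x7d}
#1 dst[0x00+3] := {0x7e,0xbb,0xf5}
#2 dst[0x0a+3] := {0xf5,0xf8,0x2e}
query mem[0x06]=0x7d, mem[0x1a]=0xc1, mem[0x0c]=0x2e

MEM[0x06,0x1a,0x0c] = 7d c1 2e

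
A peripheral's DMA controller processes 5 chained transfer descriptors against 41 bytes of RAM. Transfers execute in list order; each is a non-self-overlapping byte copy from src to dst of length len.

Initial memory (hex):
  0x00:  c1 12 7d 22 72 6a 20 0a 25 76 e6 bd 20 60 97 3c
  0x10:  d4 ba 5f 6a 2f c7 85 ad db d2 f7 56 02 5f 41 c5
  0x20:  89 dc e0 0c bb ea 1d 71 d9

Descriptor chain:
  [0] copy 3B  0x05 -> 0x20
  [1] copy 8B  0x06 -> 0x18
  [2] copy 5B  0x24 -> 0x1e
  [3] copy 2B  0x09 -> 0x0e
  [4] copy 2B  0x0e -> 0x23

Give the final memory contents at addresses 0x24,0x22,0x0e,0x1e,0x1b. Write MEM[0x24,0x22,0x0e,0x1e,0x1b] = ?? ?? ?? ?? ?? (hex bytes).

MEM[0x24,0x22,0x0e,0x1e,0x1b] = e6 d9 76 bb 76

#0 dst[0x20+3] := {0x6a,0x20,0x0a}
#1 dst[0x18+8] := {0x20,0x0a,0x25,0x76,0xe6,0xbd,0x20,0x60}
#2 dst[0x1e+5] := {0xbb,0xea,0x1d,0x71,0xd9}
#3 dst[0x0e+2] := {0x76,0xe6}
#4 dst[0x23+2] := {0x76,0xe6}
query mem[0x24]=0xe6, mem[0x22]=0xd9, mem[0x0e]=0x76, mem[0x1e]=0xbb, mem[0x1b]=0x76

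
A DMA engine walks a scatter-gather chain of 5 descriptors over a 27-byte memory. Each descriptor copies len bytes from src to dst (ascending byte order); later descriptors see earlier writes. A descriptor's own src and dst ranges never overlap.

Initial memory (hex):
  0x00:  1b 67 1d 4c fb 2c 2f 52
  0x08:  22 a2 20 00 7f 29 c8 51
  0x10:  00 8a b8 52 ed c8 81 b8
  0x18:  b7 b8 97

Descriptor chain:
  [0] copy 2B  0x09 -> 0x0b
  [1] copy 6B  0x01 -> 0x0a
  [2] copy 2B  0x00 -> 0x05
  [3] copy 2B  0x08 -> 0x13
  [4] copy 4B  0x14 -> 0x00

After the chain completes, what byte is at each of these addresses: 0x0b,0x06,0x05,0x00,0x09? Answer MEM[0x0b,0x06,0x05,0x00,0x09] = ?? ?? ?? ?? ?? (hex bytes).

MEM[0x0b,0x06,0x05,0x00,0x09] = 1d 67 1b a2 a2

#0 dst[0x0b+2] := {0xa2,0x20}
#1 dst[0x0a+6] := {0x67,0x1d,0x4c,0xfb,0x2c,0x2f}
#2 dst[0x05+2] := {0x1b,0x67}
#3 dst[0x13+2] := {0x22,0xa2}
#4 dst[0x00+4] := {0xa2,0xc8,0x81,0xb8}
query mem[0x0b]=0x1d, mem[0x06]=0x67, mem[0x05]=0x1b, mem[0x00]=0xa2, mem[0x09]=0xa2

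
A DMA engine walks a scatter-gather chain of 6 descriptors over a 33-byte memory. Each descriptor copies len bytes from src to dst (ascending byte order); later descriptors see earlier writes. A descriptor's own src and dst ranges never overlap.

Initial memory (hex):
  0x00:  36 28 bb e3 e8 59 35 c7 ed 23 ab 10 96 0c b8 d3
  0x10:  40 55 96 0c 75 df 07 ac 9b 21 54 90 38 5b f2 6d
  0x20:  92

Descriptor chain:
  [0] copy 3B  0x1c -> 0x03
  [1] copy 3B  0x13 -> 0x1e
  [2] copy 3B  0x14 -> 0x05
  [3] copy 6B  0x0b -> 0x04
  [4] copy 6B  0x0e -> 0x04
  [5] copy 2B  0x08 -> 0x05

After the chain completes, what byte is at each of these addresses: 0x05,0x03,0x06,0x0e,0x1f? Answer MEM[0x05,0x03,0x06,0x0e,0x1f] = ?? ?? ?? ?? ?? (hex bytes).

MEM[0x05,0x03,0x06,0x0e,0x1f] = 96 38 0c b8 75

D0: mem[0x03..0x05] <- [38 5b f2]
D1: mem[0x1e..0x20] <- [0c 75 df]
D2: mem[0x05..0x07] <- [75 df 07]
D3: mem[0x04..0x09] <- [10 96 0c b8 d3 40]
D4: mem[0x04..0x09] <- [b8 d3 40 55 96 0c]
D5: mem[0x05..0x06] <- [96 0c]
query mem[0x05]=0x96, mem[0x03]=0x38, mem[0x06]=0x0c, mem[0x0e]=0xb8, mem[0x1f]=0x75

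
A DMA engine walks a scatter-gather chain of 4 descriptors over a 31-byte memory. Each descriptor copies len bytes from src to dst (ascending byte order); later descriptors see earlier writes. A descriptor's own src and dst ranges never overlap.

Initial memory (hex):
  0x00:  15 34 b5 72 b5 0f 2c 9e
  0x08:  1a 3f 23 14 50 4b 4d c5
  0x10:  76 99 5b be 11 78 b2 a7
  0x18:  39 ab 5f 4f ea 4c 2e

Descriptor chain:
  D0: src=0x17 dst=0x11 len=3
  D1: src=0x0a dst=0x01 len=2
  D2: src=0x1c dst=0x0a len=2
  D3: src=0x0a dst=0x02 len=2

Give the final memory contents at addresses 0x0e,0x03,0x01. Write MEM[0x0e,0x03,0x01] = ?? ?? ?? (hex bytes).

#0 dst[0x11+3] := {0xa7,0x39,0xab}
#1 dst[0x01+2] := {0x23,0x14}
#2 dst[0x0a+2] := {0xea,0x4c}
#3 dst[0x02+2] := {0xea,0x4c}
query mem[0x0e]=0x4d, mem[0x03]=0x4c, mem[0x01]=0x23

MEM[0x0e,0x03,0x01] = 4d 4c 23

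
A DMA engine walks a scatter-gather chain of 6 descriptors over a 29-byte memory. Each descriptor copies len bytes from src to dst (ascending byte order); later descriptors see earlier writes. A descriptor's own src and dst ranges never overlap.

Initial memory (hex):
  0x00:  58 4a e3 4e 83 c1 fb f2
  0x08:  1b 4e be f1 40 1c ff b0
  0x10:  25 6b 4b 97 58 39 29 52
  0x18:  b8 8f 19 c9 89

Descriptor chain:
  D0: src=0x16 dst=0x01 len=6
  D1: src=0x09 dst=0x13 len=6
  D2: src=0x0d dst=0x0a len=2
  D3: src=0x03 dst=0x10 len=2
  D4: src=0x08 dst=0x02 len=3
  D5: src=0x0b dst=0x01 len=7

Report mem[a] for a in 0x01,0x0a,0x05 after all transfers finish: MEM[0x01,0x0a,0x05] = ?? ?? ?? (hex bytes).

#0 dst[0x01+6] := {0x29,0x52,0xb8,0x8f,0x19,0xc9}
#1 dst[0x13+6] := {0x4e,0xbe,0xf1,0x40,0x1c,0xff}
#2 dst[0x0a+2] := {0x1c,0xff}
#3 dst[0x10+2] := {0xb8,0x8f}
#4 dst[0x02+3] := {0x1b,0x4e,0x1c}
#5 dst[0x01+7] := {0xff,0x40,0x1c,0xff,0xb0,0xb8,0x8f}
query mem[0x01]=0xff, mem[0x0a]=0x1c, mem[0x05]=0xb0

MEM[0x01,0x0a,0x05] = ff 1c b0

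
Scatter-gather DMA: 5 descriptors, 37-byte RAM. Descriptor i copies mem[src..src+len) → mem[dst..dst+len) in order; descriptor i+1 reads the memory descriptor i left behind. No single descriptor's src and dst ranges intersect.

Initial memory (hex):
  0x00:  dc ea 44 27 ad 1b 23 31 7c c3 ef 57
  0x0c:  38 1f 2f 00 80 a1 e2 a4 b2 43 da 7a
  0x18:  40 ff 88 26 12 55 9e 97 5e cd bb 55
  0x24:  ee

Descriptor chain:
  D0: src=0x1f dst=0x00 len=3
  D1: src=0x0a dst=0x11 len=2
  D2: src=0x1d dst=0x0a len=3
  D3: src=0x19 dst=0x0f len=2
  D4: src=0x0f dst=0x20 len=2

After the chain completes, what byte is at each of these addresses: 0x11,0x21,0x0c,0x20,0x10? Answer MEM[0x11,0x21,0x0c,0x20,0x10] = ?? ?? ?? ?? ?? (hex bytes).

  after D0: wrote 3B at 0x00 = 975ecd
  after D1: wrote 2B at 0x11 = ef57
  after D2: wrote 3B at 0x0a = 559e97
  after D3: wrote 2B at 0x0f = ff88
  after D4: wrote 2B at 0x20 = ff88
query mem[0x11]=0xef, mem[0x21]=0x88, mem[0x0c]=0x97, mem[0x20]=0xff, mem[0x10]=0x88

MEM[0x11,0x21,0x0c,0x20,0x10] = ef 88 97 ff 88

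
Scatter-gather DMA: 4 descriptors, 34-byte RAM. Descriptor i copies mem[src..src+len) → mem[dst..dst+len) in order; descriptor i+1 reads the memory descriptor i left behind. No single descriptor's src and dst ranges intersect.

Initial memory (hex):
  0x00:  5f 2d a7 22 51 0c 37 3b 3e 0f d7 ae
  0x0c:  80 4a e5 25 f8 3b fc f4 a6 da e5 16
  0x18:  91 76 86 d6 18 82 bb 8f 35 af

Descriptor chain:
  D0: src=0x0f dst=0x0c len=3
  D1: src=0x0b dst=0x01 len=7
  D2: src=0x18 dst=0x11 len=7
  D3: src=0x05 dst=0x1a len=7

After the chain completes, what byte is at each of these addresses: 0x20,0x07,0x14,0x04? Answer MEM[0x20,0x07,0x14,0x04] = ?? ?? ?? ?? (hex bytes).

MEM[0x20,0x07,0x14,0x04] = ae 3b d6 3b

[0] 0x0f->0x0c len=3 : 25 f8 3b
[1] 0x0b->0x01 len=7 : ae 25 f8 3b 25 f8 3b
[2] 0x18->0x11 len=7 : 91 76 86 d6 18 82 bb
[3] 0x05->0x1a len=7 : 25 f8 3b 3e 0f d7 ae
query mem[0x20]=0xae, mem[0x07]=0x3b, mem[0x14]=0xd6, mem[0x04]=0x3b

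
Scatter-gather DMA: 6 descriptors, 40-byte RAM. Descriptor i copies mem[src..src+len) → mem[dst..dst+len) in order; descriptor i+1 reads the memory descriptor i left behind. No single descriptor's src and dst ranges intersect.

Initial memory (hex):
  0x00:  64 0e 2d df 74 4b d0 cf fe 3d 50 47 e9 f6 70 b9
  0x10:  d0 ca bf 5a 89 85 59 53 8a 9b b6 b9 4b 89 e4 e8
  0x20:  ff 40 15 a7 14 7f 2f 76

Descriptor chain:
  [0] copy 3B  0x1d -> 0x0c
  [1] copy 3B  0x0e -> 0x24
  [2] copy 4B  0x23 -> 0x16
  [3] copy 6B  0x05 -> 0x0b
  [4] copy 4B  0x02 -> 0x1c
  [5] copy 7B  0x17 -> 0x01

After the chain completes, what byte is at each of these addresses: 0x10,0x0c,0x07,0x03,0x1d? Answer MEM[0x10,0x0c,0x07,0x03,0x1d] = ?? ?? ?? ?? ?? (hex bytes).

D0: mem[0x0c..0x0e] <- [89 e4 e8]
D1: mem[0x24..0x26] <- [e8 b9 d0]
D2: mem[0x16..0x19] <- [a7 e8 b9 d0]
D3: mem[0x0b..0x10] <- [4b d0 cf fe 3d 50]
D4: mem[0x1c..0x1f] <- [2d df 74 4b]
D5: mem[0x01..0x07] <- [e8 b9 d0 b6 b9 2d df]
query mem[0x10]=0x50, mem[0x0c]=0xd0, mem[0x07]=0xdf, mem[0x03]=0xd0, mem[0x1d]=0xdf

MEM[0x10,0x0c,0x07,0x03,0x1d] = 50 d0 df d0 df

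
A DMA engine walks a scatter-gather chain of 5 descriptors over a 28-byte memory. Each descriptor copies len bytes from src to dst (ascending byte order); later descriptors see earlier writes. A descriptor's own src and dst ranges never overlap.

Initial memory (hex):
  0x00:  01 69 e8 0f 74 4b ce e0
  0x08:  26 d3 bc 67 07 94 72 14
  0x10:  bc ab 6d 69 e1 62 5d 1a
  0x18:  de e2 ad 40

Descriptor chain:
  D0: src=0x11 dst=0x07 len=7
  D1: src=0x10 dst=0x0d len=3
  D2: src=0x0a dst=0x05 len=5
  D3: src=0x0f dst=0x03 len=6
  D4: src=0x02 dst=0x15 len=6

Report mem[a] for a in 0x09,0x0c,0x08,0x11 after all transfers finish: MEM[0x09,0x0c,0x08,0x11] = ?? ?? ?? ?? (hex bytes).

MEM[0x09,0x0c,0x08,0x11] = ab 5d e1 ab

D0: mem[0x07..0x0d] <- [ab 6d 69 e1 62 5d 1a]
D1: mem[0x0d..0x0f] <- [bc ab 6d]
D2: mem[0x05..0x09] <- [e1 62 5d bc ab]
D3: mem[0x03..0x08] <- [6d bc ab 6d 69 e1]
D4: mem[0x15..0x1a] <- [e8 6d bc ab 6d 69]
query mem[0x09]=0xab, mem[0x0c]=0x5d, mem[0x08]=0xe1, mem[0x11]=0xab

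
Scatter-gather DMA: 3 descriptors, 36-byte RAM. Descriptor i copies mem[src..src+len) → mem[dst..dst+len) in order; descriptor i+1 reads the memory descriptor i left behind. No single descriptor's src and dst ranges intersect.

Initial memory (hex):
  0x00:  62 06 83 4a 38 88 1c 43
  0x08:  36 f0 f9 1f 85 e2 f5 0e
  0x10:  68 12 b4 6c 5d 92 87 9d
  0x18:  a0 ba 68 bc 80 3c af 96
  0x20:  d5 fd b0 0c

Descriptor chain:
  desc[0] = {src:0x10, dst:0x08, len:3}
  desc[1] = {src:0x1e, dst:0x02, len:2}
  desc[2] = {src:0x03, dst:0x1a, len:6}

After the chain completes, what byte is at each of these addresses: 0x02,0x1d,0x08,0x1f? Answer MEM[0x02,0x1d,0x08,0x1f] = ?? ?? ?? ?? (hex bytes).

#0 dst[0x08+3] := {0x68,0x12,0xb4}
#1 dst[0x02+2] := {0xaf,0x96}
#2 dst[0x1a+6] := {0x96,0x38,0x88,0x1c,0x43,0x68}
query mem[0x02]=0xaf, mem[0x1d]=0x1c, mem[0x08]=0x68, mem[0x1f]=0x68

MEM[0x02,0x1d,0x08,0x1f] = af 1c 68 68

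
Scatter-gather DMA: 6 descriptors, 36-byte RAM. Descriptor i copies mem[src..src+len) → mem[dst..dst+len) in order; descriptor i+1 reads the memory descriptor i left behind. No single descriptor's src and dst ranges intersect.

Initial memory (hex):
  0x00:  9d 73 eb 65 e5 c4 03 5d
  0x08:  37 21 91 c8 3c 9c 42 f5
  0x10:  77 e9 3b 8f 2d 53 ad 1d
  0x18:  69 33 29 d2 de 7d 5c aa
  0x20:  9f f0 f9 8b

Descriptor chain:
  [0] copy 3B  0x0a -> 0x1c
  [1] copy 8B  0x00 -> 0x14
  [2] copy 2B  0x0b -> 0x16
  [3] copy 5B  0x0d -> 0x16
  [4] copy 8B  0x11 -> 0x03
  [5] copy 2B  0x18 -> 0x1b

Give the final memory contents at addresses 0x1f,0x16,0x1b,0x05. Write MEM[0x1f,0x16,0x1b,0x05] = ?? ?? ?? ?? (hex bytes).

#0 dst[0x1c+3] := {0x91,0xc8,0x3c}
#1 dst[0x14+8] := {0x9d,0x73,0xeb,0x65,0xe5,0xc4,0x03,0x5d}
#2 dst[0x16+2] := {0xc8,0x3c}
#3 dst[0x16+5] := {0x9c,0x42,0xf5,0x77,0xe9}
#4 dst[0x03+8] := {0xe9,0x3b,0x8f,0x9d,0x73,0x9c,0x42,0xf5}
#5 dst[0x1b+2] := {0xf5,0x77}
query mem[0x1f]=0xaa, mem[0x16]=0x9c, mem[0x1b]=0xf5, mem[0x05]=0x8f

MEM[0x1f,0x16,0x1b,0x05] = aa 9c f5 8f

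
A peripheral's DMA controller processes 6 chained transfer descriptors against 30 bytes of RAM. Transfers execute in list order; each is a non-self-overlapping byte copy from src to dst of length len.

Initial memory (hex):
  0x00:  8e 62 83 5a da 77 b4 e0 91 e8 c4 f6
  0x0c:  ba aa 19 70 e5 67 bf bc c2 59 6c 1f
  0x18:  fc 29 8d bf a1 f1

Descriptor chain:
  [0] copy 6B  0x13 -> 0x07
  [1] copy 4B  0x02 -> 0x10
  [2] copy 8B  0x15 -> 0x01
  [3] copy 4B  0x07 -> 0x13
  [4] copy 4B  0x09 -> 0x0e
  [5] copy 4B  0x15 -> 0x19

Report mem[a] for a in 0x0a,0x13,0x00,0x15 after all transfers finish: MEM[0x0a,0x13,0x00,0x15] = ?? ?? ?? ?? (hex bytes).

MEM[0x0a,0x13,0x00,0x15] = 6c bf 8e 59

D0: mem[0x07..0x0c] <- [bc c2 59 6c 1f fc]
D1: mem[0x10..0x13] <- [83 5a da 77]
D2: mem[0x01..0x08] <- [59 6c 1f fc 29 8d bf a1]
D3: mem[0x13..0x16] <- [bf a1 59 6c]
D4: mem[0x0e..0x11] <- [59 6c 1f fc]
D5: mem[0x19..0x1c] <- [59 6c 1f fc]
query mem[0x0a]=0x6c, mem[0x13]=0xbf, mem[0x00]=0x8e, mem[0x15]=0x59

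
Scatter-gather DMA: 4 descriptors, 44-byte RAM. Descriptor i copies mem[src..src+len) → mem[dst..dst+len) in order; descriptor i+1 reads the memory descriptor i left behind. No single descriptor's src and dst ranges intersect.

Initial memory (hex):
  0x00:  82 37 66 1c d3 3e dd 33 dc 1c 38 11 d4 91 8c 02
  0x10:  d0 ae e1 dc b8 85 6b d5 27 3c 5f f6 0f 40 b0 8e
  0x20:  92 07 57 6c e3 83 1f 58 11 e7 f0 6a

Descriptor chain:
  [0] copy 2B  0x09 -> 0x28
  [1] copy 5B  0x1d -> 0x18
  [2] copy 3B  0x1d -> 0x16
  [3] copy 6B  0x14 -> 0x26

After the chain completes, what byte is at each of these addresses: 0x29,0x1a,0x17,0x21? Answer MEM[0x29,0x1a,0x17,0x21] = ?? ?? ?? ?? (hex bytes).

  after D0: wrote 2B at 0x28 = 1c38
  after D1: wrote 5B at 0x18 = 40b08e9207
  after D2: wrote 3B at 0x16 = 40b08e
  after D3: wrote 6B at 0x26 = b88540b08eb0
query mem[0x29]=0xb0, mem[0x1a]=0x8e, mem[0x17]=0xb0, mem[0x21]=0x07

MEM[0x29,0x1a,0x17,0x21] = b0 8e b0 07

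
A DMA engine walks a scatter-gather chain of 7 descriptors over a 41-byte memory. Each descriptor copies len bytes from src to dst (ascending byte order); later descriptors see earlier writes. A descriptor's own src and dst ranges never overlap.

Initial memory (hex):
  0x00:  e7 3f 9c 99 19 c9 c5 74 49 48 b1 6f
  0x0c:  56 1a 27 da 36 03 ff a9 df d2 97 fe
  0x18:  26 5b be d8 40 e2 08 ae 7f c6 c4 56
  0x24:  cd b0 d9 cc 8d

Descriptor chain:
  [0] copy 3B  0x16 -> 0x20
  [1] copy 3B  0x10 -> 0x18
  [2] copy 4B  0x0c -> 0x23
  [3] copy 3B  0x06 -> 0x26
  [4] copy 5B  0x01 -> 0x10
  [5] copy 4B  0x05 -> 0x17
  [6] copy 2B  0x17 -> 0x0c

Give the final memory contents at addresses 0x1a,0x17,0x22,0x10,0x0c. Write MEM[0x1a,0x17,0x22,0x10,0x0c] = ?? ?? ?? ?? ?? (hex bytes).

MEM[0x1a,0x17,0x22,0x10,0x0c] = 49 c9 26 3f c9

#0 dst[0x20+3] := {0x97,0xfe,0x26}
#1 dst[0x18+3] := {0x36,0x03,0xff}
#2 dst[0x23+4] := {0x56,0x1a,0x27,0xda}
#3 dst[0x26+3] := {0xc5,0x74,0x49}
#4 dst[0x10+5] := {0x3f,0x9c,0x99,0x19,0xc9}
#5 dst[0x17+4] := {0xc9,0xc5,0x74,0x49}
#6 dst[0x0c+2] := {0xc9,0xc5}
query mem[0x1a]=0x49, mem[0x17]=0xc9, mem[0x22]=0x26, mem[0x10]=0x3f, mem[0x0c]=0xc9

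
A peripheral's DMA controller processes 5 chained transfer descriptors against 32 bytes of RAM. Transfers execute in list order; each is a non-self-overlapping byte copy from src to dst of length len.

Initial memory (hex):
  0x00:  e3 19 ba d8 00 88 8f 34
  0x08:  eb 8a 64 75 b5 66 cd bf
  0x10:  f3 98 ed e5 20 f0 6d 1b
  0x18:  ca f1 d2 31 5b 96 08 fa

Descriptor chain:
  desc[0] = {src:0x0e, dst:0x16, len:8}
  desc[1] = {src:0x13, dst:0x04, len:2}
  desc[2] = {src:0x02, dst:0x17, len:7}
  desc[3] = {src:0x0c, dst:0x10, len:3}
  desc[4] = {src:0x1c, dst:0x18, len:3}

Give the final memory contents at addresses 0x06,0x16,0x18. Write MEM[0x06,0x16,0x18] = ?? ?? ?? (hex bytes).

MEM[0x06,0x16,0x18] = 8f cd 34

#0 dst[0x16+8] := {0xcd,0xbf,0xf3,0x98,0xed,0xe5,0x20,0xf0}
#1 dst[0x04+2] := {0xe5,0x20}
#2 dst[0x17+7] := {0xba,0xd8,0xe5,0x20,0x8f,0x34,0xeb}
#3 dst[0x10+3] := {0xb5,0x66,0xcd}
#4 dst[0x18+3] := {0x34,0xeb,0x08}
query mem[0x06]=0x8f, mem[0x16]=0xcd, mem[0x18]=0x34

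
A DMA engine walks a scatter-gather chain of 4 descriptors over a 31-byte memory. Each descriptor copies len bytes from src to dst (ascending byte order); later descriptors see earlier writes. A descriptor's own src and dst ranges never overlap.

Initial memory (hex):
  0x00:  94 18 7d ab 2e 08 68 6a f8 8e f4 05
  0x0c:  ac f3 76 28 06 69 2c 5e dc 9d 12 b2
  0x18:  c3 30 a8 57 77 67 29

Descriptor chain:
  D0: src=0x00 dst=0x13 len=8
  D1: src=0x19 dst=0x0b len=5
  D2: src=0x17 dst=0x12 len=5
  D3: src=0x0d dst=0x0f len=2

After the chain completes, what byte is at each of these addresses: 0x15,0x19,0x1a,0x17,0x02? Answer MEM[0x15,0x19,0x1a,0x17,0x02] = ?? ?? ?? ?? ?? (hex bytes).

#0 dst[0x13+8] := {0x94,0x18,0x7d,0xab,0x2e,0x08,0x68,0x6a}
#1 dst[0x0b+5] := {0x68,0x6a,0x57,0x77,0x67}
#2 dst[0x12+5] := {0x2e,0x08,0x68,0x6a,0x57}
#3 dst[0x0f+2] := {0x57,0x77}
query mem[0x15]=0x6a, mem[0x19]=0x68, mem[0x1a]=0x6a, mem[0x17]=0x2e, mem[0x02]=0x7d

MEM[0x15,0x19,0x1a,0x17,0x02] = 6a 68 6a 2e 7d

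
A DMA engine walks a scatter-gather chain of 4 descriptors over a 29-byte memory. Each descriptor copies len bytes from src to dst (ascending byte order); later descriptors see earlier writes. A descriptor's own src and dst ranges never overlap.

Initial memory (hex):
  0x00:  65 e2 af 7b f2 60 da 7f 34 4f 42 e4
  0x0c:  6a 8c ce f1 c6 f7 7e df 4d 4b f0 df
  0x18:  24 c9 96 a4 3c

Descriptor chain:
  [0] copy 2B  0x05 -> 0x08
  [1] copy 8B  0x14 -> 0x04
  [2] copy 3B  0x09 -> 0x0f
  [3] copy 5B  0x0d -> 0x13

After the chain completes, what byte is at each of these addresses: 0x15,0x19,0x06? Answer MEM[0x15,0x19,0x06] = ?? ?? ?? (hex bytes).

  after D0: wrote 2B at 0x08 = 60da
  after D1: wrote 8B at 0x04 = 4d4bf0df24c996a4
  after D2: wrote 3B at 0x0f = c996a4
  after D3: wrote 5B at 0x13 = 8ccec996a4
query mem[0x15]=0xc9, mem[0x19]=0xc9, mem[0x06]=0xf0

MEM[0x15,0x19,0x06] = c9 c9 f0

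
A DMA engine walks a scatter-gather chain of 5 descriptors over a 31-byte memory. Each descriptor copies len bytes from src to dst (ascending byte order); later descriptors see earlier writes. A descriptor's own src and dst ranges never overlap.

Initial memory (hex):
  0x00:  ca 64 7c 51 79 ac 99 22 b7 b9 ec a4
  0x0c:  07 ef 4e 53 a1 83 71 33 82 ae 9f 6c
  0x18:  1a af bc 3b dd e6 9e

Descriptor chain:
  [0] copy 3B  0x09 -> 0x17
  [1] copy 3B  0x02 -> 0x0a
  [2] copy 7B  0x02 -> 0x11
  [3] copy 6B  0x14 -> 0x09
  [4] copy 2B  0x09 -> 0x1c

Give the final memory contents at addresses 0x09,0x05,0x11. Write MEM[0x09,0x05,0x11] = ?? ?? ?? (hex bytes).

[0] 0x09->0x17 len=3 : b9 ec a4
[1] 0x02->0x0a len=3 : 7c 51 79
[2] 0x02->0x11 len=7 : 7c 51 79 ac 99 22 b7
[3] 0x14->0x09 len=6 : ac 99 22 b7 ec a4
[4] 0x09->0x1c len=2 : ac 99
query mem[0x09]=0xac, mem[0x05]=0xac, mem[0x11]=0x7c

MEM[0x09,0x05,0x11] = ac ac 7c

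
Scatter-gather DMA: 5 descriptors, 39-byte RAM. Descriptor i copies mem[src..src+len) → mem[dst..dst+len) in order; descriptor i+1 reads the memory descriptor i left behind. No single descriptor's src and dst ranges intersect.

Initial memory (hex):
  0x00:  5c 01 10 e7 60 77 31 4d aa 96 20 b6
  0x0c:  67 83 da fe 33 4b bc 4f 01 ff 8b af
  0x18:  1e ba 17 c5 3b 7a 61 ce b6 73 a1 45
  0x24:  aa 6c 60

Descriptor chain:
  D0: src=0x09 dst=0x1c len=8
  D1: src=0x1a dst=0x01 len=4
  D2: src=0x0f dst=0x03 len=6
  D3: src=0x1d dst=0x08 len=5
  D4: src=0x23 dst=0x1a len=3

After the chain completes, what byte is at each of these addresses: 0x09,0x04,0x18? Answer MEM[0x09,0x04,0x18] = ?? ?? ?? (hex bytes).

MEM[0x09,0x04,0x18] = b6 33 1e

  after D0: wrote 8B at 0x1c = 9620b66783dafe33
  after D1: wrote 4B at 0x01 = 17c59620
  after D2: wrote 6B at 0x03 = fe334bbc4f01
  after D3: wrote 5B at 0x08 = 20b66783da
  after D4: wrote 3B at 0x1a = 33aa6c
query mem[0x09]=0xb6, mem[0x04]=0x33, mem[0x18]=0x1e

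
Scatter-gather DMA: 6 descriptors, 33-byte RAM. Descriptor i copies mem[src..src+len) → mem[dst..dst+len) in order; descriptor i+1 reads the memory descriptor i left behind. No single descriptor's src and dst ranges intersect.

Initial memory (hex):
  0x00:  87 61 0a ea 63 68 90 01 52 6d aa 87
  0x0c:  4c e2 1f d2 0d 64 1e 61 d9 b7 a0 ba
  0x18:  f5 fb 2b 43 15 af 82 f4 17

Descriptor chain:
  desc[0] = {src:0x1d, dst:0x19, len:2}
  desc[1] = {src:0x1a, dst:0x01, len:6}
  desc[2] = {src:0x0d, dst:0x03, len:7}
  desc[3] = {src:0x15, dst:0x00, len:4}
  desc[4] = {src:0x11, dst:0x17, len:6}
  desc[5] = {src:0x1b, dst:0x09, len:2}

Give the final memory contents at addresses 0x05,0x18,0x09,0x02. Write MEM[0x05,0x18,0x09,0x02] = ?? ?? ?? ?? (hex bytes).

D0: mem[0x19..0x1a] <- [af 82]
D1: mem[0x01..0x06] <- [82 43 15 af 82 f4]
D2: mem[0x03..0x09] <- [e2 1f d2 0d 64 1e 61]
D3: mem[0x00..0x03] <- [b7 a0 ba f5]
D4: mem[0x17..0x1c] <- [64 1e 61 d9 b7 a0]
D5: mem[0x09..0x0a] <- [b7 a0]
query mem[0x05]=0xd2, mem[0x18]=0x1e, mem[0x09]=0xb7, mem[0x02]=0xba

MEM[0x05,0x18,0x09,0x02] = d2 1e b7 ba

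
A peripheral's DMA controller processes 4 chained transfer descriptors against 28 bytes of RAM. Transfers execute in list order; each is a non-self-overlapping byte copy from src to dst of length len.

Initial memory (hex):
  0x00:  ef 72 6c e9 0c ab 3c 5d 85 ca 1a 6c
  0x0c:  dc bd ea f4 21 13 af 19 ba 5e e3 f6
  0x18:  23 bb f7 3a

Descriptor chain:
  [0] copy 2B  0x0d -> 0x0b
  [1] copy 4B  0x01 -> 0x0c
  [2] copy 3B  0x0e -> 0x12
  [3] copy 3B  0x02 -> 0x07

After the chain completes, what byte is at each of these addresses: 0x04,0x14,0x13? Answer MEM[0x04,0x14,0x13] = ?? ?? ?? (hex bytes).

D0: mem[0x0b..0x0c] <- [bd ea]
D1: mem[0x0c..0x0f] <- [72 6c e9 0c]
D2: mem[0x12..0x14] <- [e9 0c 21]
D3: mem[0x07..0x09] <- [6c e9 0c]
query mem[0x04]=0x0c, mem[0x14]=0x21, mem[0x13]=0x0c

MEM[0x04,0x14,0x13] = 0c 21 0c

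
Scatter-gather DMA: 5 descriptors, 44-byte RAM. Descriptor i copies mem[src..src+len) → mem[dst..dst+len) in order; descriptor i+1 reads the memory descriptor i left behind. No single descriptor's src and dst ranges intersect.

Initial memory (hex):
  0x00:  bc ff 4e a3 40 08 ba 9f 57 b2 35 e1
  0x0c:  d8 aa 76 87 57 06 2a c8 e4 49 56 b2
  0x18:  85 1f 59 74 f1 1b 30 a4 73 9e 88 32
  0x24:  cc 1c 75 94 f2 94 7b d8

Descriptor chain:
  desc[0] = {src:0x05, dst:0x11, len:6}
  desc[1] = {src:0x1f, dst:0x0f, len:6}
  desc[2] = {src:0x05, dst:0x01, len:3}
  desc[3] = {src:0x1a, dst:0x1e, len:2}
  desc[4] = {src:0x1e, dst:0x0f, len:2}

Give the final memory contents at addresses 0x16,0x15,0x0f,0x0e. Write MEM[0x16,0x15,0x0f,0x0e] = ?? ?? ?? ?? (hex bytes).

D0: mem[0x11..0x16] <- [08 ba 9f 57 b2 35]
D1: mem[0x0f..0x14] <- [a4 73 9e 88 32 cc]
D2: mem[0x01..0x03] <- [08 ba 9f]
D3: mem[0x1e..0x1f] <- [59 74]
D4: mem[0x0f..0x10] <- [59 74]
query mem[0x16]=0x35, mem[0x15]=0xb2, mem[0x0f]=0x59, mem[0x0e]=0x76

MEM[0x16,0x15,0x0f,0x0e] = 35 b2 59 76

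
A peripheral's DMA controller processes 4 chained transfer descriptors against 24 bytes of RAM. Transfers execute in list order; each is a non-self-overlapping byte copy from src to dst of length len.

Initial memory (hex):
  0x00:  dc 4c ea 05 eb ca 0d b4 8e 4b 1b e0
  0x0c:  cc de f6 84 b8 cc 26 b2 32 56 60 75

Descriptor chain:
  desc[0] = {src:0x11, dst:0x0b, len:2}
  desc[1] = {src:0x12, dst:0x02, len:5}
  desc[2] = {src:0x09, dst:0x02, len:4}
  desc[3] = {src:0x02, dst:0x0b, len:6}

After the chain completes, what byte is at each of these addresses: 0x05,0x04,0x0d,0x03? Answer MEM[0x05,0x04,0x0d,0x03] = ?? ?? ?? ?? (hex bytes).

  after D0: wrote 2B at 0x0b = cc26
  after D1: wrote 5B at 0x02 = 26b2325660
  after D2: wrote 4B at 0x02 = 4b1bcc26
  after D3: wrote 6B at 0x0b = 4b1bcc2660b4
query mem[0x05]=0x26, mem[0x04]=0xcc, mem[0x0d]=0xcc, mem[0x03]=0x1b

MEM[0x05,0x04,0x0d,0x03] = 26 cc cc 1b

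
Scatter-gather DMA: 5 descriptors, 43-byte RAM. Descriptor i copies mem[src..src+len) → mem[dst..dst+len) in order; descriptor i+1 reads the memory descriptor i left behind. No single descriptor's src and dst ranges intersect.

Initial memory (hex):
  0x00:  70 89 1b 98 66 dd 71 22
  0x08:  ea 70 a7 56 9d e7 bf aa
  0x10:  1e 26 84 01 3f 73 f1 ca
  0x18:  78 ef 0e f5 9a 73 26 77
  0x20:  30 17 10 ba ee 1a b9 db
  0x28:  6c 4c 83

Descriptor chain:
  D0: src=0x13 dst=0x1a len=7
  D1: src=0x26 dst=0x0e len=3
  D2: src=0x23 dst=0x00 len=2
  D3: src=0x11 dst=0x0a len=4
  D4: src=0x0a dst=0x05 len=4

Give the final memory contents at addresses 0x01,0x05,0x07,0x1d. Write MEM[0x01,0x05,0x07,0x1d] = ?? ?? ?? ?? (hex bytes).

#0 dst[0x1a+7] := {0x01,0x3f,0x73,0xf1,0xca,0x78,0xef}
#1 dst[0x0e+3] := {0xb9,0xdb,0x6c}
#2 dst[0x00+2] := {0xba,0xee}
#3 dst[0x0a+4] := {0x26,0x84,0x01,0x3f}
#4 dst[0x05+4] := {0x26,0x84,0x01,0x3f}
query mem[0x01]=0xee, mem[0x05]=0x26, mem[0x07]=0x01, mem[0x1d]=0xf1

MEM[0x01,0x05,0x07,0x1d] = ee 26 01 f1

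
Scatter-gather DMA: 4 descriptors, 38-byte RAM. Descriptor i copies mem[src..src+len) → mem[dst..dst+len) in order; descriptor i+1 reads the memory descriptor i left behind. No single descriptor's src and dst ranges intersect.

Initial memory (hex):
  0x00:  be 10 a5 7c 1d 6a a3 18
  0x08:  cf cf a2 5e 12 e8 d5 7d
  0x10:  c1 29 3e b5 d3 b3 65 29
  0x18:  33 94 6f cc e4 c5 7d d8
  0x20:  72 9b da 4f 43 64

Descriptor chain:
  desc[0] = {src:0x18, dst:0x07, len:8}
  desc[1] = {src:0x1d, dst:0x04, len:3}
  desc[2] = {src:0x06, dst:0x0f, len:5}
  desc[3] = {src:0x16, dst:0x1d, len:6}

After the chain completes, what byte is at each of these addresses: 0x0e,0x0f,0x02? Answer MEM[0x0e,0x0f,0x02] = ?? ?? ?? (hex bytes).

MEM[0x0e,0x0f,0x02] = d8 d8 a5

#0 dst[0x07+8] := {0x33,0x94,0x6f,0xcc,0xe4,0xc5,0x7d,0xd8}
#1 dst[0x04+3] := {0xc5,0x7d,0xd8}
#2 dst[0x0f+5] := {0xd8,0x33,0x94,0x6f,0xcc}
#3 dst[0x1d+6] := {0x65,0x29,0x33,0x94,0x6f,0xcc}
query mem[0x0e]=0xd8, mem[0x0f]=0xd8, mem[0x02]=0xa5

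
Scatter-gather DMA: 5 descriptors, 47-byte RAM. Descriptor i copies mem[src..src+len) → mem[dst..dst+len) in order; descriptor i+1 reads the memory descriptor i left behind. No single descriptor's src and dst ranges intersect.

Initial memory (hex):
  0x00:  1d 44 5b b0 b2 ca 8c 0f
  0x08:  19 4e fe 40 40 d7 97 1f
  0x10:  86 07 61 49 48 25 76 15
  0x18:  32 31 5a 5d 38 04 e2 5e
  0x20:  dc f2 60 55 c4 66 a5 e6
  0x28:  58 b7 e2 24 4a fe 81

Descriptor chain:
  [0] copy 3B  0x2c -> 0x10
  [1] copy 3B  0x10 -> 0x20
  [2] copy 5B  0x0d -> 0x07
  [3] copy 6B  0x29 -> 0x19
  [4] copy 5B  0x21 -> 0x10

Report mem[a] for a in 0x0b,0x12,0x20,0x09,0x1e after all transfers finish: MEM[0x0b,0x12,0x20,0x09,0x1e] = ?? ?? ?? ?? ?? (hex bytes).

MEM[0x0b,0x12,0x20,0x09,0x1e] = fe 55 4a 1f 81

[0] 0x2c->0x10 len=3 : 4a fe 81
[1] 0x10->0x20 len=3 : 4a fe 81
[2] 0x0d->0x07 len=5 : d7 97 1f 4a fe
[3] 0x29->0x19 len=6 : b7 e2 24 4a fe 81
[4] 0x21->0x10 len=5 : fe 81 55 c4 66
query mem[0x0b]=0xfe, mem[0x12]=0x55, mem[0x20]=0x4a, mem[0x09]=0x1f, mem[0x1e]=0x81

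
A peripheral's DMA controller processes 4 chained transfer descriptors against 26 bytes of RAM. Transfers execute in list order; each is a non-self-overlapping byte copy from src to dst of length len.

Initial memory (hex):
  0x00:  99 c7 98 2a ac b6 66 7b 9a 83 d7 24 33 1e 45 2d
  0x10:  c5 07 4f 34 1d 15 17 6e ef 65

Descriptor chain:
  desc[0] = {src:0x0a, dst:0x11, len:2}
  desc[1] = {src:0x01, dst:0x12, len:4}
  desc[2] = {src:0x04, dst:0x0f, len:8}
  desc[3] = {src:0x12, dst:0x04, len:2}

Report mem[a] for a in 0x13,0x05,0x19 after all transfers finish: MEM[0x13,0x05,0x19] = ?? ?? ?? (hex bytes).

#0 dst[0x11+2] := {0xd7,0x24}
#1 dst[0x12+4] := {0xc7,0x98,0x2a,0xac}
#2 dst[0x0f+8] := {0xac,0xb6,0x66,0x7b,0x9a,0x83,0xd7,0x24}
#3 dst[0x04+2] := {0x7b,0x9a}
query mem[0x13]=0x9a, mem[0x05]=0x9a, mem[0x19]=0x65

MEM[0x13,0x05,0x19] = 9a 9a 65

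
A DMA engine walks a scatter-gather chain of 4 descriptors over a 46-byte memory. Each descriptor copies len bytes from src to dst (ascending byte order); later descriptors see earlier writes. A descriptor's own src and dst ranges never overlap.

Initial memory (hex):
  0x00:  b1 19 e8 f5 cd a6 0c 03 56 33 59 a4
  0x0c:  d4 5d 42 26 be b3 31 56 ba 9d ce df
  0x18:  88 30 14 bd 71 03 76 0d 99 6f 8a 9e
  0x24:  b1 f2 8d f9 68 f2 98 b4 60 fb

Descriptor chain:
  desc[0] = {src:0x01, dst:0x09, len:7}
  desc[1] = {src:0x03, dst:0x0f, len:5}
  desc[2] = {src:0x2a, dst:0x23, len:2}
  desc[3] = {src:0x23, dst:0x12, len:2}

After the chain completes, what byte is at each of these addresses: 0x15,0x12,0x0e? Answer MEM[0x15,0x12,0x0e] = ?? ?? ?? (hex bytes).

MEM[0x15,0x12,0x0e] = 9d 98 0c

[0] 0x01->0x09 len=7 : 19 e8 f5 cd a6 0c 03
[1] 0x03->0x0f len=5 : f5 cd a6 0c 03
[2] 0x2a->0x23 len=2 : 98 b4
[3] 0x23->0x12 len=2 : 98 b4
query mem[0x15]=0x9d, mem[0x12]=0x98, mem[0x0e]=0x0c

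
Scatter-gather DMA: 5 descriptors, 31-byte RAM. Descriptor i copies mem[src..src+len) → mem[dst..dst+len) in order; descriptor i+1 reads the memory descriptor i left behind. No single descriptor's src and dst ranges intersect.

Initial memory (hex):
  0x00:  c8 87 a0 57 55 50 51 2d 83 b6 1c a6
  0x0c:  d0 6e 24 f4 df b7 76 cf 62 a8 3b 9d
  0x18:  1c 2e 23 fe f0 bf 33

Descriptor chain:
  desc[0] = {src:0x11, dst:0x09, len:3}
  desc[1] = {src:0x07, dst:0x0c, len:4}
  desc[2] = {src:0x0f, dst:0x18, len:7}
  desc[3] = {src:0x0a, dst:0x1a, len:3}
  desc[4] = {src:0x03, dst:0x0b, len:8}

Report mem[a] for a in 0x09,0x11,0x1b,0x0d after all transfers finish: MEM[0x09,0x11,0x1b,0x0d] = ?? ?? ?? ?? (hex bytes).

MEM[0x09,0x11,0x1b,0x0d] = b7 b7 cf 50

D0: mem[0x09..0x0b] <- [b7 76 cf]
D1: mem[0x0c..0x0f] <- [2d 83 b7 76]
D2: mem[0x18..0x1e] <- [76 df b7 76 cf 62 a8]
D3: mem[0x1a..0x1c] <- [76 cf 2d]
D4: mem[0x0b..0x12] <- [57 55 50 51 2d 83 b7 76]
query mem[0x09]=0xb7, mem[0x11]=0xb7, mem[0x1b]=0xcf, mem[0x0d]=0x50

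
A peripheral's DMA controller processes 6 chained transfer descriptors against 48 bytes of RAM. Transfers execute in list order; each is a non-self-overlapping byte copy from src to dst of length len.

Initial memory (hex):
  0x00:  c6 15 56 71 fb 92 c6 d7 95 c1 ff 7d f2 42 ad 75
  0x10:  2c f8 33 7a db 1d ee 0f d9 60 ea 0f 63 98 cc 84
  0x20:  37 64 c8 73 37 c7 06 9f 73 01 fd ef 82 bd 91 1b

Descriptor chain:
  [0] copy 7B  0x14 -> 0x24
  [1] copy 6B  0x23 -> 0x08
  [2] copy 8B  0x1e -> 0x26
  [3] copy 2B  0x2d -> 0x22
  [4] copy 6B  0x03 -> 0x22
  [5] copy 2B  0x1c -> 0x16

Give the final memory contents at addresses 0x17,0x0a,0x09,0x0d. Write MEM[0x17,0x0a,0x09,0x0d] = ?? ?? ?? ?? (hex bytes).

#0 dst[0x24+7] := {0xdb,0x1d,0xee,0x0f,0xd9,0x60,0xea}
#1 dst[0x08+6] := {0x73,0xdb,0x1d,0xee,0x0f,0xd9}
#2 dst[0x26+8] := {0xcc,0x84,0x37,0x64,0xc8,0x73,0xdb,0x1d}
#3 dst[0x22+2] := {0x1d,0x91}
#4 dst[0x22+6] := {0x71,0xfb,0x92,0xc6,0xd7,0x73}
#5 dst[0x16+2] := {0x63,0x98}
query mem[0x17]=0x98, mem[0x0a]=0x1d, mem[0x09]=0xdb, mem[0x0d]=0xd9

MEM[0x17,0x0a,0x09,0x0d] = 98 1d db d9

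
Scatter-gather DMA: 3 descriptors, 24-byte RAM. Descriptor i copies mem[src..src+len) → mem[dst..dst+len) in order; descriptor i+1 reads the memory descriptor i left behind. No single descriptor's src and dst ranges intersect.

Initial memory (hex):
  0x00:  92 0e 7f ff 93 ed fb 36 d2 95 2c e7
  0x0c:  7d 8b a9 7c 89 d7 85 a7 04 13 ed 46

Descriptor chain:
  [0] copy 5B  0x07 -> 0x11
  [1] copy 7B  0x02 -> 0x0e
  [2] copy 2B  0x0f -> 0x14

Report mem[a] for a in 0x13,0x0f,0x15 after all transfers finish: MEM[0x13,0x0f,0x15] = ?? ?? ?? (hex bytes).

MEM[0x13,0x0f,0x15] = 36 ff 93

[0] 0x07->0x11 len=5 : 36 d2 95 2c e7
[1] 0x02->0x0e len=7 : 7f ff 93 ed fb 36 d2
[2] 0x0f->0x14 len=2 : ff 93
query mem[0x13]=0x36, mem[0x0f]=0xff, mem[0x15]=0x93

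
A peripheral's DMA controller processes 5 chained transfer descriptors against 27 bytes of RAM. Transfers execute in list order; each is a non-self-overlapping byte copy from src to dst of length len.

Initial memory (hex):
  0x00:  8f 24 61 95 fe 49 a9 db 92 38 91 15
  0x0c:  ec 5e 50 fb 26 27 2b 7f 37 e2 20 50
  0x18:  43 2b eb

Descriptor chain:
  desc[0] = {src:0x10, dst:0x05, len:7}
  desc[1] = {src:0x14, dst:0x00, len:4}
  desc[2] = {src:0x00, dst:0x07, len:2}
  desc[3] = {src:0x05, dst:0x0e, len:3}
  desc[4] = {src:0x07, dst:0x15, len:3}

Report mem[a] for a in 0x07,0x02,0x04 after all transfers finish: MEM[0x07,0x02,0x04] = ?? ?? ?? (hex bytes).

MEM[0x07,0x02,0x04] = 37 20 fe

D0: mem[0x05..0x0b] <- [26 27 2b 7f 37 e2 20]
D1: mem[0x00..0x03] <- [37 e2 20 50]
D2: mem[0x07..0x08] <- [37 e2]
D3: mem[0x0e..0x10] <- [26 27 37]
D4: mem[0x15..0x17] <- [37 e2 37]
query mem[0x07]=0x37, mem[0x02]=0x20, mem[0x04]=0xfe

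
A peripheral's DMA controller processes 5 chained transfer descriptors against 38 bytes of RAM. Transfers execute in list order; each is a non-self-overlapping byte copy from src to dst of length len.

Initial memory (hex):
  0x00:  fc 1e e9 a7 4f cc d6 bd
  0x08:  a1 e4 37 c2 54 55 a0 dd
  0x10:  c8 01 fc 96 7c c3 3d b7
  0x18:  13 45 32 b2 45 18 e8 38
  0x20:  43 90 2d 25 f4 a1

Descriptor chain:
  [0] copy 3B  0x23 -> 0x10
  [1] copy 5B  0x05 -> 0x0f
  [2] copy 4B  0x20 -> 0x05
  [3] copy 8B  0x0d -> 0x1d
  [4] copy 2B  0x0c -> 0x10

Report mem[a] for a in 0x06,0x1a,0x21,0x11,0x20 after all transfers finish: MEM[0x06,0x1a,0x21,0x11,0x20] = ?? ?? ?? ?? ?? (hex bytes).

#0 dst[0x10+3] := {0x25,0xf4,0xa1}
#1 dst[0x0f+5] := {0xcc,0xd6,0xbd,0xa1,0xe4}
#2 dst[0x05+4] := {0x43,0x90,0x2d,0x25}
#3 dst[0x1d+8] := {0x55,0xa0,0xcc,0xd6,0xbd,0xa1,0xe4,0x7c}
#4 dst[0x10+2] := {0x54,0x55}
query mem[0x06]=0x90, mem[0x1a]=0x32, mem[0x21]=0xbd, mem[0x11]=0x55, mem[0x20]=0xd6

MEM[0x06,0x1a,0x21,0x11,0x20] = 90 32 bd 55 d6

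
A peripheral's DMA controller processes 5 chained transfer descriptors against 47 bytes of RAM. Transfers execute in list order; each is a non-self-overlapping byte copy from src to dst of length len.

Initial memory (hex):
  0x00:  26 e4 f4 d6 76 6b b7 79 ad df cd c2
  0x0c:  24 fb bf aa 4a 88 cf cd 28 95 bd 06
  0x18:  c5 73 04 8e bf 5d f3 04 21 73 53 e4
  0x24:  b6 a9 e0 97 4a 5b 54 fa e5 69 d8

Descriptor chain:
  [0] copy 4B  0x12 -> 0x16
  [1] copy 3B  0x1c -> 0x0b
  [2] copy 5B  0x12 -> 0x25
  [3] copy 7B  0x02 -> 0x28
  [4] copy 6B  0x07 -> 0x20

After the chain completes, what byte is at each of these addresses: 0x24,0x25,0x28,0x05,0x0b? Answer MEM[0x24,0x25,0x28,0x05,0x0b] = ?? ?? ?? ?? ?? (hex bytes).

D0: mem[0x16..0x19] <- [cf cd 28 95]
D1: mem[0x0b..0x0d] <- [bf 5d f3]
D2: mem[0x25..0x29] <- [cf cd 28 95 cf]
D3: mem[0x28..0x2e] <- [f4 d6 76 6b b7 79 ad]
D4: mem[0x20..0x25] <- [79 ad df cd bf 5d]
query mem[0x24]=0xbf, mem[0x25]=0x5d, mem[0x28]=0xf4, mem[0x05]=0x6b, mem[0x0b]=0xbf

MEM[0x24,0x25,0x28,0x05,0x0b] = bf 5d f4 6b bf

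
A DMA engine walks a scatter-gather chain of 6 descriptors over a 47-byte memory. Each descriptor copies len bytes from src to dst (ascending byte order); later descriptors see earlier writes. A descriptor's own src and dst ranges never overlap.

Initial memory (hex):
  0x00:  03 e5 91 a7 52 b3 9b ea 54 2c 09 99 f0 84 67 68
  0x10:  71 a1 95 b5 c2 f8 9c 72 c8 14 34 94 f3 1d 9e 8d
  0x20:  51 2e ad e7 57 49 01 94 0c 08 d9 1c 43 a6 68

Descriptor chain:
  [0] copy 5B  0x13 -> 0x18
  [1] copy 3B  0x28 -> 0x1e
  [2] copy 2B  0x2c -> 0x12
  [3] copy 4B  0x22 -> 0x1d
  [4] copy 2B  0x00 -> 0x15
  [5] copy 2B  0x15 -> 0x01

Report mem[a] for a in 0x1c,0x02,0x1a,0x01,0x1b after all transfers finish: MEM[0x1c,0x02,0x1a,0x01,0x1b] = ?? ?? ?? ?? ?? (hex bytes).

MEM[0x1c,0x02,0x1a,0x01,0x1b] = 72 e5 f8 03 9c

D0: mem[0x18..0x1c] <- [b5 c2 f8 9c 72]
D1: mem[0x1e..0x20] <- [0c 08 d9]
D2: mem[0x12..0x13] <- [43 a6]
D3: mem[0x1d..0x20] <- [ad e7 57 49]
D4: mem[0x15..0x16] <- [03 e5]
D5: mem[0x01..0x02] <- [03 e5]
query mem[0x1c]=0x72, mem[0x02]=0xe5, mem[0x1a]=0xf8, mem[0x01]=0x03, mem[0x1b]=0x9c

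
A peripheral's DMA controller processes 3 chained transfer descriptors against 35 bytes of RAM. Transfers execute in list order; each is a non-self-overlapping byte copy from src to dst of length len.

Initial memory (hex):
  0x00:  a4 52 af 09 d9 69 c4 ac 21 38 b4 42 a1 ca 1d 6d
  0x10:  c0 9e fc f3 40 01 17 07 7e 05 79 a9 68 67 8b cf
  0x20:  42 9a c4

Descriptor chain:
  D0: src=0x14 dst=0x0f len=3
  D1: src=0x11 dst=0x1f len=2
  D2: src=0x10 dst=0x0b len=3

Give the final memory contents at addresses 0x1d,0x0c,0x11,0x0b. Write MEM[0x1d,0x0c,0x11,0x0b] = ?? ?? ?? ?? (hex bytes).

#0 dst[0x0f+3] := {0x40,0x01,0x17}
#1 dst[0x1f+2] := {0x17,0xfc}
#2 dst[0x0b+3] := {0x01,0x17,0xfc}
query mem[0x1d]=0x67, mem[0x0c]=0x17, mem[0x11]=0x17, mem[0x0b]=0x01

MEM[0x1d,0x0c,0x11,0x0b] = 67 17 17 01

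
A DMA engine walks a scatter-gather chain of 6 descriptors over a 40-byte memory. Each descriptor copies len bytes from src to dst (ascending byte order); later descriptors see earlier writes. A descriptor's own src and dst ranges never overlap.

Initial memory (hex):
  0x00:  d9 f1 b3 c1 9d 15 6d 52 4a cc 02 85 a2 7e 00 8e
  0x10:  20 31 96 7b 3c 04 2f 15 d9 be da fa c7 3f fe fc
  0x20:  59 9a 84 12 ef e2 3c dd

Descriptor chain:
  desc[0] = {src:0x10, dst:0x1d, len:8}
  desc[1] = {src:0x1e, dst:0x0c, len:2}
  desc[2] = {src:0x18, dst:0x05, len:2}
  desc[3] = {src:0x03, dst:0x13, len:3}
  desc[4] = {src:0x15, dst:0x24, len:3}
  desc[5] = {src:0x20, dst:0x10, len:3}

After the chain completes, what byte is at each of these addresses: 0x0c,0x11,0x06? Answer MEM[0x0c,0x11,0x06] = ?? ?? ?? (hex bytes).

#0 dst[0x1d+8] := {0x20,0x31,0x96,0x7b,0x3c,0x04,0x2f,0x15}
#1 dst[0x0c+2] := {0x31,0x96}
#2 dst[0x05+2] := {0xd9,0xbe}
#3 dst[0x13+3] := {0xc1,0x9d,0xd9}
#4 dst[0x24+3] := {0xd9,0x2f,0x15}
#5 dst[0x10+3] := {0x7b,0x3c,0x04}
query mem[0x0c]=0x31, mem[0x11]=0x3c, mem[0x06]=0xbe

MEM[0x0c,0x11,0x06] = 31 3c be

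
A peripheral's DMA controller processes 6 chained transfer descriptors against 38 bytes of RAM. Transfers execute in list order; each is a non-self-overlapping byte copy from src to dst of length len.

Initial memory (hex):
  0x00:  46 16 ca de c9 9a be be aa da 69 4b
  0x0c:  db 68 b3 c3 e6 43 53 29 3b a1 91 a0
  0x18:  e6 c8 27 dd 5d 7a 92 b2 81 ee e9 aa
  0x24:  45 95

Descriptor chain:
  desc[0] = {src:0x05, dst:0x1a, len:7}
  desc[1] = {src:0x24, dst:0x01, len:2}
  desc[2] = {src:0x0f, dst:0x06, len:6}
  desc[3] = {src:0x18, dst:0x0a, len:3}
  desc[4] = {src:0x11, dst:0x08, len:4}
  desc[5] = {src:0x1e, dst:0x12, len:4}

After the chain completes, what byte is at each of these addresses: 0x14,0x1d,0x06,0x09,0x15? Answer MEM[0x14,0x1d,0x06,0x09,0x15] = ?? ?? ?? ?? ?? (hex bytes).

MEM[0x14,0x1d,0x06,0x09,0x15] = 4b aa c3 53 ee

  after D0: wrote 7B at 0x1a = 9abebeaada694b
  after D1: wrote 2B at 0x01 = 4595
  after D2: wrote 6B at 0x06 = c3e64353293b
  after D3: wrote 3B at 0x0a = e6c89a
  after D4: wrote 4B at 0x08 = 4353293b
  after D5: wrote 4B at 0x12 = da694bee
query mem[0x14]=0x4b, mem[0x1d]=0xaa, mem[0x06]=0xc3, mem[0x09]=0x53, mem[0x15]=0xee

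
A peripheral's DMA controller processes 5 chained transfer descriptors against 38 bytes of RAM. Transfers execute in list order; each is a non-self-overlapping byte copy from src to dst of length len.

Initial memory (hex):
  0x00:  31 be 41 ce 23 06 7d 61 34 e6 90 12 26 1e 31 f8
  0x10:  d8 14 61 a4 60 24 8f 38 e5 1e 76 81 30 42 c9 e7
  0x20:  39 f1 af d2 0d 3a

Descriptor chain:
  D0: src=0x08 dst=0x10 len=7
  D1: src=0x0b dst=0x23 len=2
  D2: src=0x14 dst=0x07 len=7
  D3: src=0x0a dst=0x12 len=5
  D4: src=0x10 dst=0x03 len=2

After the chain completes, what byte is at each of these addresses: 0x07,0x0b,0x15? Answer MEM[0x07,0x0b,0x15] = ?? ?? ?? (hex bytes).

#0 dst[0x10+7] := {0x34,0xe6,0x90,0x12,0x26,0x1e,0x31}
#1 dst[0x23+2] := {0x12,0x26}
#2 dst[0x07+7] := {0x26,0x1e,0x31,0x38,0xe5,0x1e,0x76}
#3 dst[0x12+5] := {0x38,0xe5,0x1e,0x76,0x31}
#4 dst[0x03+2] := {0x34,0xe6}
query mem[0x07]=0x26, mem[0x0b]=0xe5, mem[0x15]=0x76

MEM[0x07,0x0b,0x15] = 26 e5 76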